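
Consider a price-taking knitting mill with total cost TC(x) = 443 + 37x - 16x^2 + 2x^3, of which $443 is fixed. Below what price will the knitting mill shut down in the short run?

Short-run supply begins at min AVC. From VC = 37x - 16x^2 + 2x^3, AVC = 37 - 16x + 2x^2.
At the minimum of AVC, MC = AVC. MC = 37 - 32x + 6x^2; setting MC = AVC gives 4x^2 - 16x = 0, so x = 4. min AVC = 5.
The firm shuts down for any P below $5.

$5 per unit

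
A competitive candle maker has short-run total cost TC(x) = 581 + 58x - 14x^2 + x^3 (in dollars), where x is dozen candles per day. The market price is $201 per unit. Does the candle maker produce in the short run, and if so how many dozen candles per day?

Produce at x = 13

Strip out fixed cost: VC = 58x - 14x^2 + x^3. Then AVC = 58 - 14x + x^2 and MC = 58 - 28x + 3x^2.
AVC is minimized where dAVC/dx = -14 + 2x = 0, at x = 7; min AVC = 58 - 14·7 + 7^2 = $9.
Since P = $201 ≥ min AVC = $9, price covers variable cost and the firm should produce.
Set P = MC: 201 = 58 - 28x + 3x^2 → -143 - 28x + 3x^2 = 0. The roots are x = -11/3 and x = 13; the profit-maximizing output is on the rising part of MC, so x* = 13.
Check: AVC at x = 13 is $45 ≤ P, so revenue covers variable cost.
Profit = P·x − TC = 201·13 − 1166 = $1447.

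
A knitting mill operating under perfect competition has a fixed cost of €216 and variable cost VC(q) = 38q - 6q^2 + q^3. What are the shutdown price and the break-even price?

AVC = 38 - 6q + q^2; minimized at q = 3, giving min AVC = €29. That is the shutdown price.
ATC = 216/q + 38 - 6q + q^2. Setting dATC/dq = −216/q^2 − 6 + 2q = 0 gives q = 6 (since 2·6^3 − 6·6^2 = 216).
min ATC = 216/6 + 38 − 6·6 + 6^2 = €74. That is the break-even price.
Between these two prices the firm operates at a loss; above €74 it earns a profit.

Shutdown price = €29; break-even price = €74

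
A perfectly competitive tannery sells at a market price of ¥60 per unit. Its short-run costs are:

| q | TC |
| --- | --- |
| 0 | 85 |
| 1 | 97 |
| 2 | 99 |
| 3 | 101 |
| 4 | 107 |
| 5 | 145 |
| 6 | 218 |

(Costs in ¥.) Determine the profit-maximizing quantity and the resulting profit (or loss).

q = 5; profit = ¥155

Tabulate TR − TC: q=0: -85; q=1: -37; q=2: 21; q=3: 79; q=4: 133; q=5: 155; q=6: 142.
Profit is maximized at q = 5. AVC there is 60/5 = ¥12 ≤ P, so producing beats shutting down (which would give -¥85).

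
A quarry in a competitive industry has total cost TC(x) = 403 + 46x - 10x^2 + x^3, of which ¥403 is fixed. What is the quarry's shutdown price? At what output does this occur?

The shutdown price is the minimum of AVC. VC = 46x - 10x^2 + x^3, so AVC = 46 - 10x + x^2.
At the minimum of AVC, MC = AVC. MC = 46 - 20x + 3x^2; setting MC = AVC gives 2x^2 - 10x = 0, so x = 5. min AVC = 21.
So the shutdown price is ¥21.

¥21 per unit, at x = 5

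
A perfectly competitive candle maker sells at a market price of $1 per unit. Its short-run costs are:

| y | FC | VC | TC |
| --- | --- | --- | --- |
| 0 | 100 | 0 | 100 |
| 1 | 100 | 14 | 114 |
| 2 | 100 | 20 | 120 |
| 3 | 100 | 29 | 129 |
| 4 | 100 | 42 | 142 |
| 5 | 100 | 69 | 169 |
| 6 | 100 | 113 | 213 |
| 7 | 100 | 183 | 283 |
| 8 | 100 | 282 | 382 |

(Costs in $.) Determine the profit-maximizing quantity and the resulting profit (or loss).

y = 0 (shut down); profit = -$100

Compute π = P·y − TC at each output: y=0: -100; y=1: -113; y=2: -118; y=3: -126; y=4: -138; y=5: -164; y=6: -207; y=7: -276; y=8: -374.
Profit is highest at y = 0. Equivalently, the lowest AVC in the table is 29/3 ≈ $9.67 at y = 3, and P = $1 falls below it — price never covers variable cost, so the firm shuts down and loses only its fixed cost.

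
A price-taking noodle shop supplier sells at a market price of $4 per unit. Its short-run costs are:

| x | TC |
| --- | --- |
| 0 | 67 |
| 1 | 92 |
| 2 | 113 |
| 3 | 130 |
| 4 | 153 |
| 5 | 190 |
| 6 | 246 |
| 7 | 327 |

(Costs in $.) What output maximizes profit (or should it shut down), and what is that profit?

x = 0 (shut down); profit = -$67

Profit at each row (π = 4x − TC): x=0: -67; x=1: -88; x=2: -105; x=3: -118; x=4: -137; x=5: -170; x=6: -222; x=7: -299.
Profit is highest at x = 0. Equivalently, the lowest AVC in the table is 63/3 ≈ $21 at x = 3, and P = $4 falls below it — price never covers variable cost, so the firm shuts down and loses only its fixed cost.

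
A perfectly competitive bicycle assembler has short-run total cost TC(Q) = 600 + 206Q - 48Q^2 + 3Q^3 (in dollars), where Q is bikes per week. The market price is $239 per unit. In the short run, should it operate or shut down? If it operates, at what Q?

Produce at Q = 11

Variable cost is VC = 206Q - 48Q^2 + 3Q^3, so AVC = VC/Q = 206 - 48Q + 3Q^2 and MC = dTC/dQ = 206 - 96Q + 9Q^2.
AVC hits its minimum where MC = AVC, at Q = 8, giving min AVC = 206 - 48·8 + 3·8^2 = $14.
Since P = $239 ≥ min AVC = $14, price covers variable cost and the firm should produce.
Set P = MC: 239 = 206 - 96Q + 9Q^2 → -33 - 96Q + 9Q^2 = 0. The roots are Q = -1/3 and Q = 11; the profit-maximizing output is on the rising part of MC, so Q* = 11.
Check: AVC at Q = 11 is $41 ≤ P, so revenue covers variable cost.
Profit = P·Q − TC = 239·11 − 1051 = $1578.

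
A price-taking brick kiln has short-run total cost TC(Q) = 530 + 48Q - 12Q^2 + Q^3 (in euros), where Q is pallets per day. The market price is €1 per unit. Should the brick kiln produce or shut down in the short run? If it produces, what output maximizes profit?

Variable cost is VC = 48Q - 12Q^2 + Q^3, so AVC = VC/Q = 48 - 12Q + Q^2 and MC = dTC/dQ = 48 - 24Q + 3Q^2.
The AVC parabola has its vertex at Q = 12/2 = 6, where AVC = 48 - 12·6 + 6^2 = €12.
P = €1 lies below min AVC = €12; no output level covers variable cost.
Best response: produce nothing and absorb the €530 fixed cost.

Shut down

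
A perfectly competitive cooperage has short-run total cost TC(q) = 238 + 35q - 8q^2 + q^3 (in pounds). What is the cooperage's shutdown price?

£19 per unit

Short-run supply begins at min AVC. From VC = 35q - 8q^2 + q^3, AVC = 35 - 8q + q^2.
At the minimum of AVC, MC = AVC. MC = 35 - 16q + 3q^2; setting MC = AVC gives 2q^2 - 8q = 0, so q = 4. min AVC = 19.
So the shutdown price is £19.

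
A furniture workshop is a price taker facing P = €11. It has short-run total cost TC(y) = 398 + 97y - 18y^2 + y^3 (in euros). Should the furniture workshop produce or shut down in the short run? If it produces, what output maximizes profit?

Shut down

From TC, MC = TC'(y) = 97 - 36y + 3y^2 and AVC = VC/y = 97 - 18y + y^2.
The AVC parabola has its vertex at y = 18/2 = 9, where AVC = 97 - 18·9 + 9^2 = €16.
With P < min AVC (€11 < €16), every unit sold adds to the loss.
The firm minimizes its loss by shutting down and losing only its fixed cost of €398.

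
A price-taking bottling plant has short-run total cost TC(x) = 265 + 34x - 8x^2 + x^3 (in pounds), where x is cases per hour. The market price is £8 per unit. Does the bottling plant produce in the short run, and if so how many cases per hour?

Shut down

From TC, MC = TC'(x) = 34 - 16x + 3x^2 and AVC = VC/x = 34 - 8x + x^2.
AVC hits its minimum where MC = AVC, at x = 4, giving min AVC = 34 - 8·4 + 4^2 = £18.
Since P = £8 < min AVC = £18, price fails to cover variable cost at any output.
Best response: produce nothing and absorb the £265 fixed cost.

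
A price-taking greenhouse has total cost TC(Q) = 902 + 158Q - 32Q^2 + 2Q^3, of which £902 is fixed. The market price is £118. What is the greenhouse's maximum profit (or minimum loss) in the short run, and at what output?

AVC = 158 - 32Q + 2Q^2; min AVC = £30 at Q = 8. Since P = £118 ≥ min AVC, the firm produces.
MC = 158 - 64Q + 6Q^2. Setting P = MC and taking the root on the rising branch gives Q* = 10.
TR = 118·10 = 1180. TC = 902 + 380 = 1282. Profit = 1180 − 1282 = -£102.
Shutting down would mean losing the fixed cost of £902, so operating at a loss of £102 is better by £800.

Profit = -£102 at Q = 10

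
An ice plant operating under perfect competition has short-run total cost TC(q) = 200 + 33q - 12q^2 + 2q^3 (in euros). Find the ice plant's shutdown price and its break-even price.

Shutdown price = min AVC. AVC = 33 - 12q + 2q^2, with vertex at q = 3 and minimum €15.
ATC = 200/q + 33 - 12q + 2q^2. Setting dATC/dq = −200/q^2 − 12 + 4q = 0 gives q = 5 (since 4·5^3 − 12·5^2 = 200).
min ATC = 200/5 + 33 − 12·5 + 2·5^2 = €63. That is the break-even price.
Between these two prices the firm operates at a loss; above €63 it earns a profit.

Shutdown price = €15; break-even price = €63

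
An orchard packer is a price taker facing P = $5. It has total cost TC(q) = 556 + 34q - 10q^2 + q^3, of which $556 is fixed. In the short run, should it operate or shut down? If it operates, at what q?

Strip out fixed cost: VC = 34q - 10q^2 + q^3. Then AVC = 34 - 10q + q^2 and MC = 34 - 20q + 3q^2.
AVC is minimized where dAVC/dq = -10 + 2q = 0, at q = 5; min AVC = 34 - 10·5 + 5^2 = $9.
P = $5 lies below min AVC = $9; no output level covers variable cost.
Best response: produce nothing and absorb the $556 fixed cost.

Shut down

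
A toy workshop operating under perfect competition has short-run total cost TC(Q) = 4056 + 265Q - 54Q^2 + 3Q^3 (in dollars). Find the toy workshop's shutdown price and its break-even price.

AVC = 265 - 54Q + 3Q^2; minimized at Q = 9, giving min AVC = $22. That is the shutdown price.
ATC = 4056/Q + 265 - 54Q + 3Q^2. Setting dATC/dQ = −4056/Q^2 − 54 + 6Q = 0 gives Q = 13 (since 6·13^3 − 54·13^2 = 4056).
min ATC = 4056/13 + 265 − 54·13 + 3·13^2 = $382. That is the break-even price.
For $22 ≤ P < $382 the firm produces at a loss; below $22 it shuts down.

Shutdown price = $22; break-even price = $382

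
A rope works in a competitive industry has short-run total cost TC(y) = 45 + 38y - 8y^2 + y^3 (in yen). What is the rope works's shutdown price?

¥22 per unit

The shutdown price is the minimum of AVC. VC = 38y - 8y^2 + y^3, so AVC = 38 - 8y + y^2.
At the minimum of AVC, MC = AVC. MC = 38 - 16y + 3y^2; setting MC = AVC gives 2y^2 - 8y = 0, so y = 4. min AVC = 22.
So the shutdown price is ¥22.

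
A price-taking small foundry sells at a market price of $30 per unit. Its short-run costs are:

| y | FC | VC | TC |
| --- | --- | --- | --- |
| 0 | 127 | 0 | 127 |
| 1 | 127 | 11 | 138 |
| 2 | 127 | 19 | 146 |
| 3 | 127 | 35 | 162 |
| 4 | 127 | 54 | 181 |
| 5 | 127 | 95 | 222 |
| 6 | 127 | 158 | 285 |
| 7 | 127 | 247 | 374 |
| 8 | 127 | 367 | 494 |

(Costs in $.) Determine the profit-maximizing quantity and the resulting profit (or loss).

Profit at each row (π = 30y − TC): y=0: -127; y=1: -108; y=2: -86; y=3: -72; y=4: -61; y=5: -72; y=6: -105; y=7: -164; y=8: -254.
Profit is maximized at y = 4. AVC there is 54/4 = $13.50 ≤ P, so producing beats shutting down (which would give -$127).

y = 4; profit = -$61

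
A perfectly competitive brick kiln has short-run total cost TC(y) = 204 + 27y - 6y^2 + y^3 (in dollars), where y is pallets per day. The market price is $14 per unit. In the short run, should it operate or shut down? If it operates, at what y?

Shut down

Variable cost is VC = 27y - 6y^2 + y^3, so AVC = VC/y = 27 - 6y + y^2 and MC = dTC/dy = 27 - 12y + 3y^2.
AVC hits its minimum where MC = AVC, at y = 3, giving min AVC = 27 - 6·3 + 3^2 = $18.
P = $14 lies below min AVC = $18; no output level covers variable cost.
The firm minimizes its loss by shutting down and losing only its fixed cost of $204.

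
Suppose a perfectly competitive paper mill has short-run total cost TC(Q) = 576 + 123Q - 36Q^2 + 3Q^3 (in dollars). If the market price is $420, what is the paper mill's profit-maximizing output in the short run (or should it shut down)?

Produce at Q = 11

Variable cost is VC = 123Q - 36Q^2 + 3Q^3, so AVC = VC/Q = 123 - 36Q + 3Q^2 and MC = dTC/dQ = 123 - 72Q + 9Q^2.
AVC is minimized where dAVC/dQ = -36 + 6Q = 0, at Q = 6; min AVC = 123 - 36·6 + 3·6^2 = $15.
Because $420 ≥ $15, revenue can cover variable cost; the firm operates.
P = MC gives -297 - 72Q + 9Q^2 = 0, with roots -3 and 11. Take the larger (rising MC): Q* = 11.
Check: AVC at Q = 11 is $90 ≤ P, so revenue covers variable cost.
Profit = P·Q − TC = 420·11 − 1566 = $3054.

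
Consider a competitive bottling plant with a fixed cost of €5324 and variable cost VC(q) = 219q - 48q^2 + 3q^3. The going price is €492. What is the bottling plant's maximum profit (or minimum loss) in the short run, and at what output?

AVC = 219 - 48q + 3q^2; min AVC = €27 at q = 8. Since P = €492 ≥ min AVC, the firm produces.
With MC = 219 - 96q + 9q^2, P = MC on the upward-sloping part at q* = 13.
TR = 492·13 = 6396. TC = 5324 + 1326 = 6650. Profit = 6396 − 6650 = -€254.
By producing, the firm covers all variable cost plus €5070 of fixed cost; shutting down would lose the full €5324.

Profit = -€254 at q = 13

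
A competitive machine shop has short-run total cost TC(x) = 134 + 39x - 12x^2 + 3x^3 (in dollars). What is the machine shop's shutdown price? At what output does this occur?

$27 per unit, at x = 2

Short-run supply begins at min AVC. From VC = 39x - 12x^2 + 3x^3, AVC = 39 - 12x + 3x^2.
dAVC/dx = -12 + 6x = 0 gives x = 2. min AVC = 39 - 12·2 + 3·2^2 = 27.
So the shutdown price is $27.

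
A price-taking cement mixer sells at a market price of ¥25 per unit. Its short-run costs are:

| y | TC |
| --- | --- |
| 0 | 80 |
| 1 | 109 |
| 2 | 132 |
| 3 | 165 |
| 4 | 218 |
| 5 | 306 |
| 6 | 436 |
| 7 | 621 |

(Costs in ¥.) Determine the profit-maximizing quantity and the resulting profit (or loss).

Tabulate TR − TC: y=0: -80; y=1: -84; y=2: -82; y=3: -90; y=4: -118; y=5: -181; y=6: -286; y=7: -446.
Profit is highest at y = 0. Equivalently, the lowest AVC in the table is 52/2 ≈ ¥26 at y = 2, and P = ¥25 falls below it — price never covers variable cost, so the firm shuts down and loses only its fixed cost.

y = 0 (shut down); profit = -¥80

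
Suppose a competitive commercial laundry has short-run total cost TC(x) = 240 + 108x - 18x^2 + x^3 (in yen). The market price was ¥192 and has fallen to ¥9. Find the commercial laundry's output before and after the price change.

AVC = 108 - 18x + x^2, minimized at x = 9 where min AVC = ¥27. MC = 108 - 36x + 3x^2.
At P = ¥192 ≥ min AVC, set P = MC on the rising branch: x = 14.
At P = ¥9 < min AVC = ¥27, price no longer covers variable cost at any output, so the firm shuts down: x = 0.

Output falls from 14 to 0 (the firm shuts down)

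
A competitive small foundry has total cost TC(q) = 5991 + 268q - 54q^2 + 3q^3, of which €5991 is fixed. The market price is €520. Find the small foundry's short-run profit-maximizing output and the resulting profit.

AVC = 268 - 54q + 3q^2; min AVC = €25 at q = 9. Since P = €520 ≥ min AVC, the firm produces.
MC = 268 - 108q + 9q^2. Setting P = MC and taking the root on the rising branch gives q* = 14.
TR = 520·14 = 7280. TC = 5991 + 1400 = 7391. Profit = 7280 − 7391 = -€111.
Shutting down would mean losing the fixed cost of €5991, so operating at a loss of €111 is better by €5880.

Profit = -€111 at q = 14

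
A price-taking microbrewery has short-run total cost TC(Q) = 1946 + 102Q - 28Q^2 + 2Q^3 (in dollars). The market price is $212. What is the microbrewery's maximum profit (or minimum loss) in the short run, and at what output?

AVC = 102 - 28Q + 2Q^2 has its minimum $4 at Q = 7; price $212 clears that bar, so the firm operates.
With MC = 102 - 56Q + 6Q^2, P = MC on the upward-sloping part at Q* = 11.
TR = 212·11 = 2332. TC = 1946 + 396 = 2342. Profit = 2332 − 2342 = -$10.
That loss of $10 beats the $1946 the firm would lose by shutting down; producing recovers $1936 of fixed cost.

Profit = -$10 at Q = 11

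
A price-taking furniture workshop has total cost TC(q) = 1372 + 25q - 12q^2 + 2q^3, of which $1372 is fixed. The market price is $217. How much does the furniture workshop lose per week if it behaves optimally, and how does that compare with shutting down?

Profit = -$92 at q = 8

AVC = 25 - 12q + 2q^2; min AVC = $7 at q = 3. Since P = $217 ≥ min AVC, the firm produces.
MC = 25 - 24q + 6q^2. Setting P = MC and taking the root on the rising branch gives q* = 8.
TR = 217·8 = 1736. TC = 1372 + 456 = 1828. Profit = 1736 − 1828 = -$92.
By producing, the firm covers all variable cost plus $1280 of fixed cost; shutting down would lose the full $1372.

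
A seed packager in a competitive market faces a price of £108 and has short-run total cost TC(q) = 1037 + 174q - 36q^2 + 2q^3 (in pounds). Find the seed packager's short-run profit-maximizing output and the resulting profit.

AVC = 174 - 36q + 2q^2 has its minimum £12 at q = 9; price £108 clears that bar, so the firm operates.
MC = 174 - 72q + 6q^2. Setting P = MC and taking the root on the rising branch gives q* = 11.
TR = 108·11 = 1188. TC = 1037 + 220 = 1257. Profit = 1188 − 1257 = -£69.
That loss of £69 beats the £1037 the firm would lose by shutting down; producing recovers £968 of fixed cost.

Profit = -£69 at q = 11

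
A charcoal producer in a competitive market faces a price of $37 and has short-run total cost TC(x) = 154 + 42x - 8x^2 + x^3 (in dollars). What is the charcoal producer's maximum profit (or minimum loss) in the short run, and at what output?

AVC = 42 - 8x + x^2; min AVC = $26 at x = 4. Since P = $37 ≥ min AVC, the firm produces.
MC = 42 - 16x + 3x^2. Setting P = MC and taking the root on the rising branch gives x* = 5.
TR = 37·5 = 185. TC = 154 + 135 = 289. Profit = 185 − 289 = -$104.
Shutting down would mean losing the fixed cost of $154, so operating at a loss of $104 is better by $50.

Profit = -$104 at x = 5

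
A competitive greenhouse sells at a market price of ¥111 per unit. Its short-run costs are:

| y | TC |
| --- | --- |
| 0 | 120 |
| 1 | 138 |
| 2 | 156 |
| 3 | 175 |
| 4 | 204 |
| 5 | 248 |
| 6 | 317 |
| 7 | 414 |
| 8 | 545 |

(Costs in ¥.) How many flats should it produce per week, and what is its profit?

Profit at each row (π = 111y − TC): y=0: -120; y=1: -27; y=2: 66; y=3: 158; y=4: 240; y=5: 307; y=6: 349; y=7: 363; y=8: 343.
Profit is maximized at y = 7. AVC there is 294/7 = ¥42 ≤ P, so producing beats shutting down (which would give -¥120).

y = 7; profit = ¥363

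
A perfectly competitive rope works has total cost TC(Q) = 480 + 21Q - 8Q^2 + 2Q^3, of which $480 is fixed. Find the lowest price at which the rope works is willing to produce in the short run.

$13 per unit

The firm shuts down when price falls below the minimum of average variable cost. AVC = VC/Q = 21 - 8Q + 2Q^2.
dAVC/dQ = -8 + 4Q = 0 gives Q = 2. min AVC = 21 - 8·2 + 2·2^2 = 13.
So the shutdown price is $13.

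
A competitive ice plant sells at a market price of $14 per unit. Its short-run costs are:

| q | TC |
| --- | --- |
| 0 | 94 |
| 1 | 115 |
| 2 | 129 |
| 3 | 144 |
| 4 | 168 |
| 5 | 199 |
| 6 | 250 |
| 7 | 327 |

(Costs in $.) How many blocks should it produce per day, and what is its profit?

q = 0 (shut down); profit = -$94

Compute π = P·q − TC at each output: q=0: -94; q=1: -101; q=2: -101; q=3: -102; q=4: -112; q=5: -129; q=6: -166; q=7: -229.
Profit is highest at q = 0. Equivalently, the lowest AVC in the table is 50/3 ≈ $16.67 at q = 3, and P = $14 falls below it — price never covers variable cost, so the firm shuts down and loses only its fixed cost.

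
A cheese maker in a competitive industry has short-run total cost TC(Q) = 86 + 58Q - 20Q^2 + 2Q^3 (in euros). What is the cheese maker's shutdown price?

The firm shuts down when price falls below the minimum of average variable cost. AVC = VC/Q = 58 - 20Q + 2Q^2.
At the minimum of AVC, MC = AVC. MC = 58 - 40Q + 6Q^2; setting MC = AVC gives 4Q^2 - 20Q = 0, so Q = 5. min AVC = 8.
For P < €8 the firm produces nothing.

€8 per unit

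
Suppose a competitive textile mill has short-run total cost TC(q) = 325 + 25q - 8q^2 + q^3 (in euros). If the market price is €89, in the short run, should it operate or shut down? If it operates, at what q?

Strip out fixed cost: VC = 25q - 8q^2 + q^3. Then AVC = 25 - 8q + q^2 and MC = 25 - 16q + 3q^2.
AVC hits its minimum where MC = AVC, at q = 4, giving min AVC = 25 - 8·4 + 4^2 = €9.
P = €89 exceeds min AVC = €9, so the firm stays open.
Solving P = MC: -64 - 16q + 3q^2 = 0 ⇒ q = -8/3 or 8. On the upward-sloping branch, q* = 8.
Check: AVC at q = 8 is €25 ≤ P, so revenue covers variable cost.
Profit = P·q − TC = 89·8 − 525 = €187.

Produce at q = 8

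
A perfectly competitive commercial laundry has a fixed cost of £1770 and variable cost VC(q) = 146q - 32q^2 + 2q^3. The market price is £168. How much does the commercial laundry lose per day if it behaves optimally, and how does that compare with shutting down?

AVC = 146 - 32q + 2q^2 has its minimum £18 at q = 8; price £168 clears that bar, so the firm operates.
MC = 146 - 64q + 6q^2. Setting P = MC and taking the root on the rising branch gives q* = 11.
TR = 168·11 = 1848. TC = 1770 + 396 = 2166. Profit = 1848 − 2166 = -£318.
By producing, the firm covers all variable cost plus £1452 of fixed cost; shutting down would lose the full £1770.

Profit = -£318 at q = 11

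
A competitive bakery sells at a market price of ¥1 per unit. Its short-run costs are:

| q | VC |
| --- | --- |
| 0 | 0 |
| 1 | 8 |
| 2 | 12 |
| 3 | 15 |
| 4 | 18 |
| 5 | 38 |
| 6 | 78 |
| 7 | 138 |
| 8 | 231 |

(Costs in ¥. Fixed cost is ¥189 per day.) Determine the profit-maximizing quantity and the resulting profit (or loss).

Profit at each row (π = 1q − TC): q=0: -189; q=1: -196; q=2: -199; q=3: -201; q=4: -203; q=5: -222; q=6: -261; q=7: -320; q=8: -412.
Profit is highest at q = 0. Equivalently, the lowest AVC in the table is 18/4 ≈ ¥4.50 at q = 4, and P = ¥1 falls below it — price never covers variable cost, so the firm shuts down and loses only its fixed cost.

q = 0 (shut down); profit = -¥189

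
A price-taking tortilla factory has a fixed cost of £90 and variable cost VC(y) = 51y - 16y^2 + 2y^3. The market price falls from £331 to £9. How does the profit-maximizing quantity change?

AVC = 51 - 16y + 2y^2, minimized at y = 4 where min AVC = £19. MC = 51 - 32y + 6y^2.
With P = £331 above the shutdown price, P = MC gives y = 10.
At P = £9 < min AVC = £19, price no longer covers variable cost at any output, so the firm shuts down: y = 0.

Output falls from 10 to 0 (the firm shuts down)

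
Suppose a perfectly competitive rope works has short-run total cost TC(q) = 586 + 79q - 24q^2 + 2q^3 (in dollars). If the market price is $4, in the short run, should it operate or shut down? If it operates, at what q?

Shut down

Variable cost is VC = 79q - 24q^2 + 2q^3, so AVC = VC/q = 79 - 24q + 2q^2 and MC = dTC/dq = 79 - 48q + 6q^2.
The AVC parabola has its vertex at q = 24/4 = 6, where AVC = 79 - 24·6 + 2·6^2 = $7.
P = $4 lies below min AVC = $7; no output level covers variable cost.
Best response: produce nothing and absorb the $586 fixed cost.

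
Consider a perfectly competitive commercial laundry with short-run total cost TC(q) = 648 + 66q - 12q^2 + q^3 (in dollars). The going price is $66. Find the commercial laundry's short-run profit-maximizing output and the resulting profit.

AVC = 66 - 12q + q^2 has its minimum $30 at q = 6; price $66 clears that bar, so the firm operates.
With MC = 66 - 24q + 3q^2, P = MC on the upward-sloping part at q* = 8.
TR = 66·8 = 528. TC = 648 + 272 = 920. Profit = 528 − 920 = -$392.
That loss of $392 beats the $648 the firm would lose by shutting down; producing recovers $256 of fixed cost.

Profit = -$392 at q = 8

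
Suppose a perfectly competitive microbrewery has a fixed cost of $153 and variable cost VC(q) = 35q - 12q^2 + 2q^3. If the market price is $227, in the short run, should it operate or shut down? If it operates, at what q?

From TC, MC = TC'(q) = 35 - 24q + 6q^2 and AVC = VC/q = 35 - 12q + 2q^2.
AVC is minimized where dAVC/dq = -12 + 4q = 0, at q = 3; min AVC = 35 - 12·3 + 2·3^2 = $17.
Since P = $227 ≥ min AVC = $17, price covers variable cost and the firm should produce.
Solving P = MC: -192 - 24q + 6q^2 = 0 ⇒ q = -4 or 8. On the upward-sloping branch, q* = 8.
Check: AVC at q = 8 is $67 ≤ P, so revenue covers variable cost.
Profit = P·q − TC = 227·8 − 689 = $1127.

Produce at q = 8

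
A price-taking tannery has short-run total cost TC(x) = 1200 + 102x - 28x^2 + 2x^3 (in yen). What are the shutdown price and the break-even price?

Shutdown price = ¥4; break-even price = ¥142

Shutdown price = min AVC. AVC = 102 - 28x + 2x^2, with vertex at x = 7 and minimum ¥4.
ATC = 1200/x + 102 - 28x + 2x^2. Setting dATC/dx = −1200/x^2 − 28 + 4x = 0 gives x = 10 (since 4·10^3 − 28·10^2 = 1200).
min ATC = 1200/10 + 102 − 28·10 + 2·10^2 = ¥142. That is the break-even price.
For ¥4 ≤ P < ¥142 the firm produces at a loss; below ¥4 it shuts down.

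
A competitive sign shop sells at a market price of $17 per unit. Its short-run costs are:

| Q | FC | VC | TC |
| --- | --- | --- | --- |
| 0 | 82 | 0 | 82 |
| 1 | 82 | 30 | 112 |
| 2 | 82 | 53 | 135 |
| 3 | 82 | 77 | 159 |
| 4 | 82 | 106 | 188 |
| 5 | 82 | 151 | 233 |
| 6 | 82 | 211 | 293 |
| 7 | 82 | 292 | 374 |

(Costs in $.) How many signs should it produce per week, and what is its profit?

Q = 0 (shut down); profit = -$82

Tabulate TR − TC: Q=0: -82; Q=1: -95; Q=2: -101; Q=3: -108; Q=4: -120; Q=5: -148; Q=6: -191; Q=7: -255.
Profit is highest at Q = 0. Equivalently, the lowest AVC in the table is 77/3 ≈ $25.67 at Q = 3, and P = $17 falls below it — price never covers variable cost, so the firm shuts down and loses only its fixed cost.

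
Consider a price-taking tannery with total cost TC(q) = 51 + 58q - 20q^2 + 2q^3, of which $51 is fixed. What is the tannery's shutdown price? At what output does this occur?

$8 per unit, at q = 5

Short-run supply begins at min AVC. From VC = 58q - 20q^2 + 2q^3, AVC = 58 - 20q + 2q^2.
dAVC/dq = -20 + 4q = 0 gives q = 5. min AVC = 58 - 20·5 + 2·5^2 = 8.
For P < $8 the firm produces nothing.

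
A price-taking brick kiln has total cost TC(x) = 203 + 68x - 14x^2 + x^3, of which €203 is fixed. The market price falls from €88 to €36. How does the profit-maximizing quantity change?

AVC = 68 - 14x + x^2, minimized at x = 7 where min AVC = €19. MC = 68 - 28x + 3x^2.
At P = €88 ≥ min AVC, set P = MC on the rising branch: x = 10.
At P = €36 ≥ min AVC, set P = MC: x = 8. The firm stays open but cuts output.

Output falls from 10 to 8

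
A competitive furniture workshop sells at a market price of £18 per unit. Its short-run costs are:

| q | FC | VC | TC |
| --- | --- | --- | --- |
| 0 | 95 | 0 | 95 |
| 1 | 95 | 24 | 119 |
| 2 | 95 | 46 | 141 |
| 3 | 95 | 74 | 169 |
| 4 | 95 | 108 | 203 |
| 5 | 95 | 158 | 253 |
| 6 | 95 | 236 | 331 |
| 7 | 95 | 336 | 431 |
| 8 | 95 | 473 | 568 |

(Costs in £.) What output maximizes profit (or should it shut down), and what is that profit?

q = 0 (shut down); profit = -£95

Profit at each row (π = 18q − TC): q=0: -95; q=1: -101; q=2: -105; q=3: -115; q=4: -131; q=5: -163; q=6: -223; q=7: -305; q=8: -424.
Profit is highest at q = 0. Equivalently, the lowest AVC in the table is 46/2 ≈ £23 at q = 2, and P = £18 falls below it — price never covers variable cost, so the firm shuts down and loses only its fixed cost.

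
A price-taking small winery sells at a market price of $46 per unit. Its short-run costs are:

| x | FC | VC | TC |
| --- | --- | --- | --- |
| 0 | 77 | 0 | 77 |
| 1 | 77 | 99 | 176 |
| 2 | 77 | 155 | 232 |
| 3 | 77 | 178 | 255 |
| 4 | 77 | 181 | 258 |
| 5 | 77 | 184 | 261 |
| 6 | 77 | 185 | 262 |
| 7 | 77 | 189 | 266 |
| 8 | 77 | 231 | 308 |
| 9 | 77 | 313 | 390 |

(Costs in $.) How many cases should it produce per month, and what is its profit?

x = 8; profit = $60

Compute π = P·x − TC at each output: x=0: -77; x=1: -130; x=2: -140; x=3: -117; x=4: -74; x=5: -31; x=6: 14; x=7: 56; x=8: 60; x=9: 24.
Profit is maximized at x = 8. AVC there is 231/8 = $28.88 ≤ P, so producing beats shutting down (which would give -$77).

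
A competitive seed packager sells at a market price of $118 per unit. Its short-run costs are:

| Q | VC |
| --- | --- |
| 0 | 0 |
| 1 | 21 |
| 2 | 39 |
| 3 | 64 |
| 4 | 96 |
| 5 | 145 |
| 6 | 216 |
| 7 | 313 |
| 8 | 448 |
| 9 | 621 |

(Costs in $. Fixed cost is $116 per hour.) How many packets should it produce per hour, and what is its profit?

Compute π = P·Q − TC at each output: Q=0: -116; Q=1: -19; Q=2: 81; Q=3: 174; Q=4: 260; Q=5: 329; Q=6: 376; Q=7: 397; Q=8: 380; Q=9: 325.
Profit is maximized at Q = 7. AVC there is 313/7 = $44.71 ≤ P, so producing beats shutting down (which would give -$116).

Q = 7; profit = $397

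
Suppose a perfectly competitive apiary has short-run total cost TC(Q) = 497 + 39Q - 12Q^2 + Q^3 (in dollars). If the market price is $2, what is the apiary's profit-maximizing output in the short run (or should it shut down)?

Strip out fixed cost: VC = 39Q - 12Q^2 + Q^3. Then AVC = 39 - 12Q + Q^2 and MC = 39 - 24Q + 3Q^2.
AVC is minimized where dAVC/dQ = -12 + 2Q = 0, at Q = 6; min AVC = 39 - 12·6 + 6^2 = $3.
P = $2 lies below min AVC = $3; no output level covers variable cost.
The firm minimizes its loss by shutting down and losing only its fixed cost of $497.

Shut down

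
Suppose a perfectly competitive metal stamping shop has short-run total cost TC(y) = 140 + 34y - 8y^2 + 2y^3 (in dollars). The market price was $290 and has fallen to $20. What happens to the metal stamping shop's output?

Output falls from 8 to 0 (the firm shuts down)

AVC = 34 - 8y + 2y^2, minimized at y = 2 where min AVC = $26. MC = 34 - 16y + 6y^2.
With P = $290 above the shutdown price, P = MC gives y = 8.
At P = $20 < min AVC = $26, price no longer covers variable cost at any output, so the firm shuts down: y = 0.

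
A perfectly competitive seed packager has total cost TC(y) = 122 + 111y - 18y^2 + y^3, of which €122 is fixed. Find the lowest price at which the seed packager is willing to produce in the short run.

Short-run supply begins at min AVC. From VC = 111y - 18y^2 + y^3, AVC = 111 - 18y + y^2.
At the minimum of AVC, MC = AVC. MC = 111 - 36y + 3y^2; setting MC = AVC gives 2y^2 - 18y = 0, so y = 9. min AVC = 30.
So the shutdown price is €30.

€30 per unit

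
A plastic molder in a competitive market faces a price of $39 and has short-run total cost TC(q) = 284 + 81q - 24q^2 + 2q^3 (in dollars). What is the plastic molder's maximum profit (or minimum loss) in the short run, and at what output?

Profit = -$88 at q = 7

AVC = 81 - 24q + 2q^2; min AVC = $9 at q = 6. Since P = $39 ≥ min AVC, the firm produces.
MC = 81 - 48q + 6q^2. Setting P = MC and taking the root on the rising branch gives q* = 7.
TR = 39·7 = 273. TC = 284 + 77 = 361. Profit = 273 − 361 = -$88.
Shutting down would mean losing the fixed cost of $284, so operating at a loss of $88 is better by $196.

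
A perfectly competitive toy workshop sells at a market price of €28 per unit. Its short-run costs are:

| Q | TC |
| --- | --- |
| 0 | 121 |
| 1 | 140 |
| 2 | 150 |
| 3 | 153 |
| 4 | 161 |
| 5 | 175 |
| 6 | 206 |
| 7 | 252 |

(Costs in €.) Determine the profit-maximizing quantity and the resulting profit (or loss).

Q = 5; profit = -€35

Profit at each row (π = 28Q − TC): Q=0: -121; Q=1: -112; Q=2: -94; Q=3: -69; Q=4: -49; Q=5: -35; Q=6: -38; Q=7: -56.
Profit is maximized at Q = 5. AVC there is 54/5 = €10.80 ≤ P, so producing beats shutting down (which would give -€121).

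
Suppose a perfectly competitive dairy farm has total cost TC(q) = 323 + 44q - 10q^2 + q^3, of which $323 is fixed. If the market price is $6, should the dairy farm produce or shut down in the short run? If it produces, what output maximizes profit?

Shut down

From TC, MC = TC'(q) = 44 - 20q + 3q^2 and AVC = VC/q = 44 - 10q + q^2.
AVC hits its minimum where MC = AVC, at q = 5, giving min AVC = 44 - 10·5 + 5^2 = $19.
P = $6 lies below min AVC = $19; no output level covers variable cost.
Best response: produce nothing and absorb the $323 fixed cost.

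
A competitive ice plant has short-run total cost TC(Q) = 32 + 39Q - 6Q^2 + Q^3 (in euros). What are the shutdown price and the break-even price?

Shutdown price = €30; break-even price = €39

Shutdown price = min AVC. AVC = 39 - 6Q + Q^2, with vertex at Q = 3 and minimum €30.
ATC = 32/Q + 39 - 6Q + Q^2. Setting dATC/dQ = −32/Q^2 − 6 + 2Q = 0 gives Q = 4 (since 2·4^3 − 6·4^2 = 32).
min ATC = 32/4 + 39 − 6·4 + 4^2 = €39. That is the break-even price.
For €30 ≤ P < €39 the firm produces at a loss; below €30 it shuts down.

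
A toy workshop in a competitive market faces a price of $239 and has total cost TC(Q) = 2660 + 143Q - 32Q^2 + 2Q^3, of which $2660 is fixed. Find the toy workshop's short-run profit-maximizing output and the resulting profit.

AVC = 143 - 32Q + 2Q^2 has its minimum $15 at Q = 8; price $239 clears that bar, so the firm operates.
MC = 143 - 64Q + 6Q^2. Setting P = MC and taking the root on the rising branch gives Q* = 12.
TR = 239·12 = 2868. TC = 2660 + 564 = 3224. Profit = 2868 − 3224 = -$356.
By producing, the firm covers all variable cost plus $2304 of fixed cost; shutting down would lose the full $2660.

Profit = -$356 at Q = 12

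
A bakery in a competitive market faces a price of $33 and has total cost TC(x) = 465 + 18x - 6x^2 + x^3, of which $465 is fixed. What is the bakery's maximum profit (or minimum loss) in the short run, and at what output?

Profit = -$365 at x = 5

AVC = 18 - 6x + x^2; min AVC = $9 at x = 3. Since P = $33 ≥ min AVC, the firm produces.
MC = 18 - 12x + 3x^2. Setting P = MC and taking the root on the rising branch gives x* = 5.
TR = 33·5 = 165. TC = 465 + 65 = 530. Profit = 165 − 530 = -$365.
Shutting down would mean losing the fixed cost of $465, so operating at a loss of $365 is better by $100.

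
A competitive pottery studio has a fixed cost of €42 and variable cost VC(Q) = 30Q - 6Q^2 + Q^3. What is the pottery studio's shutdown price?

Short-run supply begins at min AVC. From VC = 30Q - 6Q^2 + Q^3, AVC = 30 - 6Q + Q^2.
At the minimum of AVC, MC = AVC. MC = 30 - 12Q + 3Q^2; setting MC = AVC gives 2Q^2 - 6Q = 0, so Q = 3. min AVC = 21.
For P < €21 the firm produces nothing.

€21 per unit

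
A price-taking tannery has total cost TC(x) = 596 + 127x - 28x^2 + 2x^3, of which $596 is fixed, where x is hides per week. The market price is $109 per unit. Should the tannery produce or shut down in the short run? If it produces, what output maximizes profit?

Produce at x = 9

Strip out fixed cost: VC = 127x - 28x^2 + 2x^3. Then AVC = 127 - 28x + 2x^2 and MC = 127 - 56x + 6x^2.
The AVC parabola has its vertex at x = 28/4 = 7, where AVC = 127 - 28·7 + 2·7^2 = $29.
P = $109 exceeds min AVC = $29, so the firm stays open.
Set P = MC: 109 = 127 - 56x + 6x^2 → 18 - 56x + 6x^2 = 0. The roots are x = 1/3 and x = 9; the profit-maximizing output is on the rising part of MC, so x* = 9.
Check: AVC at x = 9 is $37 ≤ P, so revenue covers variable cost.
Profit = P·x − TC = 109·9 − 929 = $52.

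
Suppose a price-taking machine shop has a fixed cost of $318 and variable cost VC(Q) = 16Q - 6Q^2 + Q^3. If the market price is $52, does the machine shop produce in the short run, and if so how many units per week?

From TC, MC = TC'(Q) = 16 - 12Q + 3Q^2 and AVC = VC/Q = 16 - 6Q + Q^2.
The AVC parabola has its vertex at Q = 6/2 = 3, where AVC = 16 - 6·3 + 3^2 = $7.
Since P = $52 ≥ min AVC = $7, price covers variable cost and the firm should produce.
P = MC gives -36 - 12Q + 3Q^2 = 0, with roots -2 and 6. Take the larger (rising MC): Q* = 6.
Check: AVC at Q = 6 is $16 ≤ P, so revenue covers variable cost.
Profit = P·Q − TC = 52·6 − 414 = -$102, a loss, but smaller than the $318 fixed cost the firm would lose by shutting down.

Produce at Q = 6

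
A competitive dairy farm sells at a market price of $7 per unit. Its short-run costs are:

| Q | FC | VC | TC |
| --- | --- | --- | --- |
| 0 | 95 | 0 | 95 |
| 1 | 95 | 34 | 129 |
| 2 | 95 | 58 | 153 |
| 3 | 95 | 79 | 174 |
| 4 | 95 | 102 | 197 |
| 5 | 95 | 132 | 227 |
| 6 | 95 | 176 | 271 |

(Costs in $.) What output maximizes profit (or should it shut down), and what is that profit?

Compute π = P·Q − TC at each output: Q=0: -95; Q=1: -122; Q=2: -139; Q=3: -153; Q=4: -169; Q=5: -192; Q=6: -229.
Profit is highest at Q = 0. Equivalently, the lowest AVC in the table is 102/4 ≈ $25.50 at Q = 4, and P = $7 falls below it — price never covers variable cost, so the firm shuts down and loses only its fixed cost.

Q = 0 (shut down); profit = -$95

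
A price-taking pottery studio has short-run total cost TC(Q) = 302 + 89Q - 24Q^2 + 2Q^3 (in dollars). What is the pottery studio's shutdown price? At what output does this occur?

Short-run supply begins at min AVC. From VC = 89Q - 24Q^2 + 2Q^3, AVC = 89 - 24Q + 2Q^2.
dAVC/dQ = -24 + 4Q = 0 gives Q = 6. min AVC = 89 - 24·6 + 2·6^2 = 17.
For P < $17 the firm produces nothing.

$17 per unit, at Q = 6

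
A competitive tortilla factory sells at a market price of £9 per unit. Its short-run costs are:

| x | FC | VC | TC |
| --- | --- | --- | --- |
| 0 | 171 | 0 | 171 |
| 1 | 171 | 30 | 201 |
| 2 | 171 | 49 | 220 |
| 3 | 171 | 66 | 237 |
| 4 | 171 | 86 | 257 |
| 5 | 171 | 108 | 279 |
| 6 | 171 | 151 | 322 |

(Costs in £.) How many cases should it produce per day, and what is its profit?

x = 0 (shut down); profit = -£171

Tabulate TR − TC: x=0: -171; x=1: -192; x=2: -202; x=3: -210; x=4: -221; x=5: -234; x=6: -268.
Profit is highest at x = 0. Equivalently, the lowest AVC in the table is 86/4 ≈ £21.50 at x = 4, and P = £9 falls below it — price never covers variable cost, so the firm shuts down and loses only its fixed cost.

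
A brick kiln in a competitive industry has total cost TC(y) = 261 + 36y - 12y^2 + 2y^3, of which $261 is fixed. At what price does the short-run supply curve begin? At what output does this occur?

The firm shuts down when price falls below the minimum of average variable cost. AVC = VC/y = 36 - 12y + 2y^2.
At the minimum of AVC, MC = AVC. MC = 36 - 24y + 6y^2; setting MC = AVC gives 4y^2 - 12y = 0, so y = 3. min AVC = 18.
So the shutdown price is $18.

$18 per unit, at y = 3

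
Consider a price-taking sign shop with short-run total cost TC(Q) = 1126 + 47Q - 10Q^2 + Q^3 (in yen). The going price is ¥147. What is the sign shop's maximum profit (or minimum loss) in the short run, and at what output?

Profit = -¥126 at Q = 10

AVC = 47 - 10Q + Q^2 has its minimum ¥22 at Q = 5; price ¥147 clears that bar, so the firm operates.
With MC = 47 - 20Q + 3Q^2, P = MC on the upward-sloping part at Q* = 10.
TR = 147·10 = 1470. TC = 1126 + 470 = 1596. Profit = 1470 − 1596 = -¥126.
Shutting down would mean losing the fixed cost of ¥1126, so operating at a loss of ¥126 is better by ¥1000.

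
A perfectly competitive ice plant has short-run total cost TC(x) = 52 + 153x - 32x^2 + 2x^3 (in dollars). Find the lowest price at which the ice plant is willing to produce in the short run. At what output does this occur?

The shutdown price is the minimum of AVC. VC = 153x - 32x^2 + 2x^3, so AVC = 153 - 32x + 2x^2.
At the minimum of AVC, MC = AVC. MC = 153 - 64x + 6x^2; setting MC = AVC gives 4x^2 - 32x = 0, so x = 8. min AVC = 25.
The firm shuts down for any P below $25.

$25 per unit, at x = 8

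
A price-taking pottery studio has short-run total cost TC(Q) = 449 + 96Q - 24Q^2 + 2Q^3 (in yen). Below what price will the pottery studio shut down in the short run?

¥24 per unit

Short-run supply begins at min AVC. From VC = 96Q - 24Q^2 + 2Q^3, AVC = 96 - 24Q + 2Q^2.
At the minimum of AVC, MC = AVC. MC = 96 - 48Q + 6Q^2; setting MC = AVC gives 4Q^2 - 24Q = 0, so Q = 6. min AVC = 24.
The firm shuts down for any P below ¥24.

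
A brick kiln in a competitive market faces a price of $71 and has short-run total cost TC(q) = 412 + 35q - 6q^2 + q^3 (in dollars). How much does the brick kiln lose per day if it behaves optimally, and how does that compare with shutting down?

Profit = -$196 at q = 6

AVC = 35 - 6q + q^2 has its minimum $26 at q = 3; price $71 clears that bar, so the firm operates.
With MC = 35 - 12q + 3q^2, P = MC on the upward-sloping part at q* = 6.
TR = 71·6 = 426. TC = 412 + 210 = 622. Profit = 426 − 622 = -$196.
That loss of $196 beats the $412 the firm would lose by shutting down; producing recovers $216 of fixed cost.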